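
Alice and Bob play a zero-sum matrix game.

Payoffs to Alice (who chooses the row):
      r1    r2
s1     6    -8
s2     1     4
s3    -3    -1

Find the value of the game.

32/17

Row s3 is strictly dominated by row s2, so Alice never plays it.
The remaining 2×2 game on (s1, s2) × (r1, r2) has no saddle point. Let Alice play s1 with probability p; indifference gives 6p + (1−p) = −8p + 4(1−p), so p = 3/17.
Similarly Bob's optimal q on r1 is 12/17, and the value is 6·(12/17) + (-8)·(5/17) = 32/17.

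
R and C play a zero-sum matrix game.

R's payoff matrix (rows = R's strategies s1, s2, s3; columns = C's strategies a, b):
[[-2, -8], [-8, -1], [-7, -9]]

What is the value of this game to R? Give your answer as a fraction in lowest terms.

Row s3 is strictly dominated by row s1, so R never plays it.
The remaining 2×2 game on (s1, s2) × (a, b) has no saddle point. Let R play s1 with probability p; indifference gives −2p − 8(1−p) = −8p − (1−p), so p = 7/13.
Similarly C's optimal q on a is 7/13, and the value is -2·(7/13) + (-8)·(6/13) = -62/13.

-62/13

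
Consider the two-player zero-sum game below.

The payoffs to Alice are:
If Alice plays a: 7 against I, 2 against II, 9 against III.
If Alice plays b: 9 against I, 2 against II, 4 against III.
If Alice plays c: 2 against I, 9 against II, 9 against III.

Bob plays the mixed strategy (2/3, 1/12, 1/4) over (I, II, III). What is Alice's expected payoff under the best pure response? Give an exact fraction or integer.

a: (7)·(2/3) + (2)·(1/12) + (9)·(1/4) = 85/12.
b: (9)·(2/3) + (2)·(1/12) + (4)·(1/4) = 43/6.
c: (2)·(2/3) + (9)·(1/12) + (9)·(1/4) = 13/3.
The best pure response is b with expected payoff 43/6.

43/6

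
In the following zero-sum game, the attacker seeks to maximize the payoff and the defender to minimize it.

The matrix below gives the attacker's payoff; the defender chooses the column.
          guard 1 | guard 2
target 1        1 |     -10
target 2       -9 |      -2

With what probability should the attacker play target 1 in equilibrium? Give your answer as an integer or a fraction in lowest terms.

7/18

Row minima are -10 and -9, so the attacker's maximin is -9; column maxima are 1 and -2, so the defender's minimax is -2. These differ, so the equilibrium is in mixed strategies.
Let the attacker play target 1 with probability p. The defender is indifferent when p − 9(1−p) = −10p − 2(1−p), giving p = 7/18.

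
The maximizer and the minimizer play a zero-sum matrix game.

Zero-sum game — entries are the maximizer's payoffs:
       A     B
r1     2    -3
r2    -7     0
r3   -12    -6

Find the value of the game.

-7/4

Row r3 is strictly dominated by row r2, so the maximizer never plays it.
The remaining 2×2 game on (r1, r2) × (A, B) has no saddle point. Let the maximizer play r1 with probability p; indifference gives 2p − 7(1−p) = −3p, so p = 7/12.
Similarly the minimizer's optimal q on A is 1/4, and the value is 2·(1/4) + (-3)·(3/4) = -7/4.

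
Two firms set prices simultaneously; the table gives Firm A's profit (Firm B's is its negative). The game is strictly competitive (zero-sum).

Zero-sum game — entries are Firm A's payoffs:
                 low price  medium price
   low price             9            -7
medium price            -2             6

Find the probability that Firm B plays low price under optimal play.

Row minima are -7 and -2, so Firm A's maximin is -2; column maxima are 9 and 6, so Firm B's minimax is 6. These differ, so the equilibrium is in mixed strategies.
Let Firm B play low price with probability q. Firm A is indifferent when 9q − 7(1−q) = −2q + 6(1−q), giving q = 13/24.

13/24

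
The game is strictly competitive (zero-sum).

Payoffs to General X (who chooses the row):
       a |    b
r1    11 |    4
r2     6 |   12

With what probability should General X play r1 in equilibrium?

6/13

Row minima are 4 and 6, so General X's maximin is 6; column maxima are 11 and 12, so General Y's minimax is 11. These differ, so the equilibrium is in mixed strategies.
Let General X play r1 with probability p. General Y is indifferent when 11p + 6(1−p) = 4p + 12(1−p), giving p = 6/13.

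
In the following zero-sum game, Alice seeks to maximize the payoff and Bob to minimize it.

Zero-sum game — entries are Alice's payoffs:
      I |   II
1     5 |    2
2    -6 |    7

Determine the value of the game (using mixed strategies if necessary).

47/16

Row minima are 2 and -6, so Alice's maximin is 2; column maxima are 5 and 7, so Bob's minimax is 5. These differ, so the equilibrium is in mixed strategies.
Let Alice play 1 with probability p. Bob is indifferent when 5p − 6(1−p) = 2p + 7(1−p), giving p = 13/16.
Let Bob play I with probability q. Alice is indifferent when 5q + 2(1−q) = −6q + 7(1−q), giving q = 5/16.
The value is 5·(5/16) + (2)·(11/16) = 47/16.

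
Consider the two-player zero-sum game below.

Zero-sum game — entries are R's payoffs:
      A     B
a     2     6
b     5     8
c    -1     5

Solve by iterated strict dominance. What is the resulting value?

5

Row c is strictly dominated by row a (2>-1, 6>5); eliminate c.
Column B is strictly dominated by A for C (2<6, 5<8); eliminate B.
Row a is strictly dominated by row b (5>2); eliminate a.
Only (b, A) remains, with payoff 5.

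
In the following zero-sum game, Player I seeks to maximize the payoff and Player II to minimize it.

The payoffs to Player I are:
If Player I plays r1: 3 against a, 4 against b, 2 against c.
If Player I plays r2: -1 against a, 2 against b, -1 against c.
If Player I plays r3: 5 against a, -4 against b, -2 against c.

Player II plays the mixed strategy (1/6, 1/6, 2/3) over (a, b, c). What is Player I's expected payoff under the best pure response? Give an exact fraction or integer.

5/2

r1: (3)·(1/6) + (4)·(1/6) + (2)·(2/3) = 5/2.
r2: (-1)·(1/6) + (2)·(1/6) + (-1)·(2/3) = -1/2.
r3: (5)·(1/6) + (-4)·(1/6) + (-2)·(2/3) = -7/6.
The best pure response is r1 with expected payoff 5/2.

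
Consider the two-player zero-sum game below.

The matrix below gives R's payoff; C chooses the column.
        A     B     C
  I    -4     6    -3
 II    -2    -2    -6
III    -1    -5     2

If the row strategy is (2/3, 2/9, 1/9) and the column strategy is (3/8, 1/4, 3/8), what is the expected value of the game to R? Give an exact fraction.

-13/8

Against (3/8, 1/4, 3/8), each row's expected payoff is I: -9/8; II: -7/2; III: -7/8.
Taking the (2/3, 2/9, 1/9)-weighted average: (2/3)·(-9/8) + (2/9)·(-7/2) + (1/9)·(-7/8) = -13/8.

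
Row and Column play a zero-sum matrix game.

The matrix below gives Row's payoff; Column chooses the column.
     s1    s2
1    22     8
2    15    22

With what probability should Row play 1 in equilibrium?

Row minima are 8 and 15, so Row's maximin is 15; column maxima are 22 and 22, so Column's minimax is 22. These differ, so the equilibrium is in mixed strategies.
Let Row play 1 with probability p. Column is indifferent when 22p + 15(1−p) = 8p + 22(1−p), giving p = 1/3.

1/3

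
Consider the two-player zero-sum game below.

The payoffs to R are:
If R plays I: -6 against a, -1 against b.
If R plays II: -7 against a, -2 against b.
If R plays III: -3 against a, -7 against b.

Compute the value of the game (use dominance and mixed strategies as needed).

-13/3

Row II is strictly dominated by row I, so R never plays it.
The remaining 2×2 game on (I, III) × (a, b) has no saddle point. Let R play I with probability p; indifference gives −6p − 3(1−p) = −p − 7(1−p), so p = 4/9.
Similarly C's optimal q on a is 2/3, and the value is -6·(2/3) + (-1)·(1/3) = -13/3.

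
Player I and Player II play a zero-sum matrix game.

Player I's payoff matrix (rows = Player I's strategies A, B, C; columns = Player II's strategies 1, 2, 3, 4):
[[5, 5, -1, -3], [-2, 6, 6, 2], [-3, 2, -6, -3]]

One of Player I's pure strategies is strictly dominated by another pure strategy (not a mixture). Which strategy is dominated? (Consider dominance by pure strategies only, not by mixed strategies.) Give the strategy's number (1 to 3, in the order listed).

3

Compare C with B: -2 > -3, 6 > 2, 6 > -6, 2 > -3.
So B strictly dominates C for Player I; C is strictly dominated.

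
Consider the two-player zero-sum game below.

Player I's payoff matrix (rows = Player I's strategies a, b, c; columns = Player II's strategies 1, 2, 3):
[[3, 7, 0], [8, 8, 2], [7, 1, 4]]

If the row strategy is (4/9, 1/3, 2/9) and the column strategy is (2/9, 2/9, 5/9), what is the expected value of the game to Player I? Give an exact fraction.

Against (2/9, 2/9, 5/9), each row's expected payoff is a: 20/9; b: 14/3; c: 4.
Taking the (4/9, 1/3, 2/9)-weighted average: (4/9)·(20/9) + (1/3)·(14/3) + (2/9)·(4) = 278/81.

278/81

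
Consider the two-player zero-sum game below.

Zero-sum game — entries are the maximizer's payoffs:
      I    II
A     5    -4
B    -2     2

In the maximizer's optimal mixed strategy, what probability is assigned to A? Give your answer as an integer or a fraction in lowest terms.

4/13

Row minima are -4 and -2, so the maximizer's maximin is -2; column maxima are 5 and 2, so the minimizer's minimax is 2. These differ, so the equilibrium is in mixed strategies.
Let the maximizer play A with probability p. The minimizer is indifferent when 5p − 2(1−p) = −4p + 2(1−p), giving p = 4/13.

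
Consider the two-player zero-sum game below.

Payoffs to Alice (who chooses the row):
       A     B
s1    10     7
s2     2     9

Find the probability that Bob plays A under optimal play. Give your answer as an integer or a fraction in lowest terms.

Row minima are 7 and 2, so Alice's maximin is 7; column maxima are 10 and 9, so Bob's minimax is 9. These differ, so the equilibrium is in mixed strategies.
Let Bob play A with probability q. Alice is indifferent when 10q + 7(1−q) = 2q + 9(1−q), giving q = 1/5.

1/5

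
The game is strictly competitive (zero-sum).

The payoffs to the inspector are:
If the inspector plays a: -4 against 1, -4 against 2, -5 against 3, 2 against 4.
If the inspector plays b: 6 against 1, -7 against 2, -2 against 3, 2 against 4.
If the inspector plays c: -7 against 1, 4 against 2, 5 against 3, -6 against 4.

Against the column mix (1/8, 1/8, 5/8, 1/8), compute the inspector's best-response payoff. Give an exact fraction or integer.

a: (-4)·(1/8) + (-4)·(1/8) + (-5)·(5/8) + (2)·(1/8) = -31/8.
b: (6)·(1/8) + (-7)·(1/8) + (-2)·(5/8) + (2)·(1/8) = -9/8.
c: (-7)·(1/8) + (4)·(1/8) + (5)·(5/8) + (-6)·(1/8) = 2.
The best pure response is c with expected payoff 2.

2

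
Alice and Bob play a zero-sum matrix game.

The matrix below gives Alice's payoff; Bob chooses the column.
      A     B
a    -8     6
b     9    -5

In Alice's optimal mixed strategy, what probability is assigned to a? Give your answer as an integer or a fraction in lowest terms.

Row minima are -8 and -5, so Alice's maximin is -5; column maxima are 9 and 6, so Bob's minimax is 6. These differ, so the equilibrium is in mixed strategies.
Let Alice play a with probability p. Bob is indifferent when −8p + 9(1−p) = 6p − 5(1−p), giving p = 1/2.

1/2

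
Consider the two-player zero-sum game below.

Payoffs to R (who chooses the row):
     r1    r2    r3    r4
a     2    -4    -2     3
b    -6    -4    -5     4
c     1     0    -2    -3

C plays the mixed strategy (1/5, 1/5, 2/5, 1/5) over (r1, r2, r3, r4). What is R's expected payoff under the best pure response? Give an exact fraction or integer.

-3/5

a: (2)·(1/5) + (-4)·(1/5) + (-2)·(2/5) + (3)·(1/5) = -3/5.
b: (-6)·(1/5) + (-4)·(1/5) + (-5)·(2/5) + (4)·(1/5) = -16/5.
c: (1)·(1/5) + (0)·(1/5) + (-2)·(2/5) + (-3)·(1/5) = -6/5.
The best pure response is a with expected payoff -3/5.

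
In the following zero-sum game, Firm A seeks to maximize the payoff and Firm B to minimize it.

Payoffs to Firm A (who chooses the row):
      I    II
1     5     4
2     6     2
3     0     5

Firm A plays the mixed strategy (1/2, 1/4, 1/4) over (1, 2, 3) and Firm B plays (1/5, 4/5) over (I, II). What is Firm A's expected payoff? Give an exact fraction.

Against (1/5, 4/5), each row's expected payoff is 1: 21/5; 2: 14/5; 3: 4.
Taking the (1/2, 1/4, 1/4)-weighted average: (1/2)·(21/5) + (1/4)·(14/5) + (1/4)·(4) = 19/5.

19/5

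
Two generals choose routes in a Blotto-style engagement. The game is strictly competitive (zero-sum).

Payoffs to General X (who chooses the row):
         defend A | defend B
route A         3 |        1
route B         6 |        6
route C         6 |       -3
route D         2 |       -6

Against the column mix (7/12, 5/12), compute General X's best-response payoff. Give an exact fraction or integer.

route A: (3)·(7/12) + (1)·(5/12) = 13/6.
route B: (6)·(7/12) + (6)·(5/12) = 6.
route C: (6)·(7/12) + (-3)·(5/12) = 9/4.
route D: (2)·(7/12) + (-6)·(5/12) = -4/3.
The best pure response is route B with expected payoff 6.

6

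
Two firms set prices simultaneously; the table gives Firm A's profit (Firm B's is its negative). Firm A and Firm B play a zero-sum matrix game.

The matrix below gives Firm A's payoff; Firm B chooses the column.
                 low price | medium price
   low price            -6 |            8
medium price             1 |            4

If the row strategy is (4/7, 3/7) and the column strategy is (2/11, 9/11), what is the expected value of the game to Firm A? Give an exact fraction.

354/77

Against (2/11, 9/11), each row's expected payoff is low price: 60/11; medium price: 38/11.
Taking the (4/7, 3/7)-weighted average: (4/7)·(60/11) + (3/7)·(38/11) = 354/77.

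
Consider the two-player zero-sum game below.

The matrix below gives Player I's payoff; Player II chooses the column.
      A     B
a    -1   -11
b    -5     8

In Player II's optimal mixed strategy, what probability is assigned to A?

Row minima are -11 and -5, so Player I's maximin is -5; column maxima are -1 and 8, so Player II's minimax is -1. These differ, so the equilibrium is in mixed strategies.
Let Player II play A with probability q. Player I is indifferent when −q − 11(1−q) = −5q + 8(1−q), giving q = 19/23.

19/23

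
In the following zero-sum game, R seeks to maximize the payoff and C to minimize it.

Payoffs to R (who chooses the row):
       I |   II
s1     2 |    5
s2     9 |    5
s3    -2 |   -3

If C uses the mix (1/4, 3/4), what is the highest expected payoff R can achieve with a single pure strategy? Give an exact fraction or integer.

s1: (2)·(1/4) + (5)·(3/4) = 17/4.
s2: (9)·(1/4) + (5)·(3/4) = 6.
s3: (-2)·(1/4) + (-3)·(3/4) = -11/4.
The best pure response is s2 with expected payoff 6.

6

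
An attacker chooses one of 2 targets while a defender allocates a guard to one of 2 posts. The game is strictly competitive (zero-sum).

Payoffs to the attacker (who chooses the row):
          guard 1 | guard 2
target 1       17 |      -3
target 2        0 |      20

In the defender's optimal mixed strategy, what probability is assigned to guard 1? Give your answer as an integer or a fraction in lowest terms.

Row minima are -3 and 0, so the attacker's maximin is 0; column maxima are 17 and 20, so the defender's minimax is 17. These differ, so the equilibrium is in mixed strategies.
Let the defender play guard 1 with probability q. The attacker is indifferent when 17q − 3(1−q) = 20(1−q), giving q = 23/40.

23/40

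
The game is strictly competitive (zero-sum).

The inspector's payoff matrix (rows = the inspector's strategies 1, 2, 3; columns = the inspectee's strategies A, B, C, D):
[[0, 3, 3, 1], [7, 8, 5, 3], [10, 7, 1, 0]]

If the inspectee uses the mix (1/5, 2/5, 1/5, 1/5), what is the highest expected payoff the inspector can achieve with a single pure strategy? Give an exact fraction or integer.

31/5

1: (0)·(1/5) + (3)·(2/5) + (3)·(1/5) + (1)·(1/5) = 2.
2: (7)·(1/5) + (8)·(2/5) + (5)·(1/5) + (3)·(1/5) = 31/5.
3: (10)·(1/5) + (7)·(2/5) + (1)·(1/5) + (0)·(1/5) = 5.
The best pure response is 2 with expected payoff 31/5.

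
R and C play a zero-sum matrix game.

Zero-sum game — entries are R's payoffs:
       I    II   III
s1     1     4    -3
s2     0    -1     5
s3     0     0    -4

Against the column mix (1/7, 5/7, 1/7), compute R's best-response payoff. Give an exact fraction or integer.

s1: (1)·(1/7) + (4)·(5/7) + (-3)·(1/7) = 18/7.
s2: (0)·(1/7) + (-1)·(5/7) + (5)·(1/7) = 0.
s3: (0)·(1/7) + (0)·(5/7) + (-4)·(1/7) = -4/7.
The best pure response is s1 with expected payoff 18/7.

18/7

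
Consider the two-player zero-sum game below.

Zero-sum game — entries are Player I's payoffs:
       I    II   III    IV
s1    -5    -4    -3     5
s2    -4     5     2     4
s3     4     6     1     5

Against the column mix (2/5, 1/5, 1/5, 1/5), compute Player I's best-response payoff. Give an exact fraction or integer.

s1: (-5)·(2/5) + (-4)·(1/5) + (-3)·(1/5) + (5)·(1/5) = -12/5.
s2: (-4)·(2/5) + (5)·(1/5) + (2)·(1/5) + (4)·(1/5) = 3/5.
s3: (4)·(2/5) + (6)·(1/5) + (1)·(1/5) + (5)·(1/5) = 4.
The best pure response is s3 with expected payoff 4.

4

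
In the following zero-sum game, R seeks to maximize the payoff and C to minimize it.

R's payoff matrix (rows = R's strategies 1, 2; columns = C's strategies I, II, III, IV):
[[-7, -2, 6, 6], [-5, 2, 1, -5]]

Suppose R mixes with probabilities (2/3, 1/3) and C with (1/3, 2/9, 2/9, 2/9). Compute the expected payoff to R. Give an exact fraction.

Against (1/3, 2/9, 2/9, 2/9), each row's expected payoff is 1: -1/9; 2: -19/9.
Taking the (2/3, 1/3)-weighted average: (2/3)·(-1/9) + (1/3)·(-19/9) = -7/9.

-7/9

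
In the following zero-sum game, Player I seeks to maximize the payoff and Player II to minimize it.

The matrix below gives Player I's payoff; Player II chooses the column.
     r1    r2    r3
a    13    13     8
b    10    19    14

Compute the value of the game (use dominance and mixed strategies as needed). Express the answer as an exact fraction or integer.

34/3

Column r2 is strictly dominated by r3 for Player II (it gives Player I more in every row).
The remaining 2×2 game on (a, b) × (r1, r3) has no saddle point. Let Player I play a with probability p; indifference gives 13p + 10(1−p) = 8p + 14(1−p), so p = 4/9.
Similarly Player II's optimal q on r1 is 2/3, and the value is 13·(2/3) + (8)·(1/3) = 34/3.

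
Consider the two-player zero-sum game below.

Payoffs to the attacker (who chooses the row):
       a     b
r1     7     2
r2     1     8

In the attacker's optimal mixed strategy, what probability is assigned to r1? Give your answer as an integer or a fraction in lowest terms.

7/12

Row minima are 2 and 1, so the attacker's maximin is 2; column maxima are 7 and 8, so the defender's minimax is 7. These differ, so the equilibrium is in mixed strategies.
Let the attacker play r1 with probability p. The defender is indifferent when 7p + (1−p) = 2p + 8(1−p), giving p = 7/12.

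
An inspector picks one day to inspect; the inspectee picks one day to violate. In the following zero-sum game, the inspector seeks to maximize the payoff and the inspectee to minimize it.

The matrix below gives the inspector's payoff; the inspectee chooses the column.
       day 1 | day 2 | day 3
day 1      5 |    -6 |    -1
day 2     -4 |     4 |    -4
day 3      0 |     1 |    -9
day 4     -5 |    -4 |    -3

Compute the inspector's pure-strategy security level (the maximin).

The worst-case payoff for each row is day 1: -6, day 2: -4, day 3: -9, day 4: -5.
The best of these is -4.

-4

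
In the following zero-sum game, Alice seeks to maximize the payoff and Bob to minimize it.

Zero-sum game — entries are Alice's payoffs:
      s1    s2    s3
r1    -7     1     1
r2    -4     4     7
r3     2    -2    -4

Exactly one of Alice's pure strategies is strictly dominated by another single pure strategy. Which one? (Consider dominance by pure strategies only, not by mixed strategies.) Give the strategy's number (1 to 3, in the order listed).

1

Compare r1 with r2: -4 > -7, 4 > 1, 7 > 1.
So r2 strictly dominates r1 for Alice; r1 is strictly dominated.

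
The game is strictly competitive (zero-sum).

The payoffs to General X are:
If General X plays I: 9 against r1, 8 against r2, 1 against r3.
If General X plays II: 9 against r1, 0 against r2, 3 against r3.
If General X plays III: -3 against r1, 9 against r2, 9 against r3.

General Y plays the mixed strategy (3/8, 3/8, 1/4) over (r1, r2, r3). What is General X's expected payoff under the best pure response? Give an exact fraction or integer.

53/8

I: (9)·(3/8) + (8)·(3/8) + (1)·(1/4) = 53/8.
II: (9)·(3/8) + (0)·(3/8) + (3)·(1/4) = 33/8.
III: (-3)·(3/8) + (9)·(3/8) + (9)·(1/4) = 9/2.
The best pure response is I with expected payoff 53/8.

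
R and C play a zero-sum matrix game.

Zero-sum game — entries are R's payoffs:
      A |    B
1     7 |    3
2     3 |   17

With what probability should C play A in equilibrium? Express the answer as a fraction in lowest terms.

Row minima are 3 and 3, so R's maximin is 3; column maxima are 7 and 17, so C's minimax is 7. These differ, so the equilibrium is in mixed strategies.
Let C play A with probability q. R is indifferent when 7q + 3(1−q) = 3q + 17(1−q), giving q = 7/9.

7/9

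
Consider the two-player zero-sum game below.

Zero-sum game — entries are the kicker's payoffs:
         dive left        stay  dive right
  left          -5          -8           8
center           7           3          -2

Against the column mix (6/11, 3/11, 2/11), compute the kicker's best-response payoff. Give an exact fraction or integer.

left: (-5)·(6/11) + (-8)·(3/11) + (8)·(2/11) = -38/11.
center: (7)·(6/11) + (3)·(3/11) + (-2)·(2/11) = 47/11.
The best pure response is center with expected payoff 47/11.

47/11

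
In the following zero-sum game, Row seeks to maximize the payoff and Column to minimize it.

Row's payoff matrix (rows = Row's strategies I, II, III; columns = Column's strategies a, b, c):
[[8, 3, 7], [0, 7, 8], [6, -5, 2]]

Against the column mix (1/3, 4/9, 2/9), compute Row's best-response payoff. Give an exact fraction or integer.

50/9

I: (8)·(1/3) + (3)·(4/9) + (7)·(2/9) = 50/9.
II: (0)·(1/3) + (7)·(4/9) + (8)·(2/9) = 44/9.
III: (6)·(1/3) + (-5)·(4/9) + (2)·(2/9) = 2/9.
The best pure response is I with expected payoff 50/9.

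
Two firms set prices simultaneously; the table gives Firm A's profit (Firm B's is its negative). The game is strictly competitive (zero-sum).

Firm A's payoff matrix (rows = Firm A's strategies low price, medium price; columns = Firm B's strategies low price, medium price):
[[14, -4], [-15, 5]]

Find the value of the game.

5/19

Row minima are -4 and -15, so Firm A's maximin is -4; column maxima are 14 and 5, so Firm B's minimax is 5. These differ, so the equilibrium is in mixed strategies.
Let Firm A play low price with probability p. Firm B is indifferent when 14p − 15(1−p) = −4p + 5(1−p), giving p = 10/19.
Let Firm B play low price with probability q. Firm A is indifferent when 14q − 4(1−q) = −15q + 5(1−q), giving q = 9/38.
The value is 14·(9/38) + (-4)·(29/38) = 5/19.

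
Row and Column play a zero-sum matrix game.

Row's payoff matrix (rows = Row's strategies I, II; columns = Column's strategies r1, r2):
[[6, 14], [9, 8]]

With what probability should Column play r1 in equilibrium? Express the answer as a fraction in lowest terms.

2/3

Row minima are 6 and 8, so Row's maximin is 8; column maxima are 9 and 14, so Column's minimax is 9. These differ, so the equilibrium is in mixed strategies.
Let Column play r1 with probability q. Row is indifferent when 6q + 14(1−q) = 9q + 8(1−q), giving q = 2/3.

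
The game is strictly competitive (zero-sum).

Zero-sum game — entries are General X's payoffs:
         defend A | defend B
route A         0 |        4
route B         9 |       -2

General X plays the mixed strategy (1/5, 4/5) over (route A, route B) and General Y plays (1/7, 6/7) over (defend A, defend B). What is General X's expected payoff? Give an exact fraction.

12/35

Against (1/7, 6/7), each row's expected payoff is route A: 24/7; route B: -3/7.
Taking the (1/5, 4/5)-weighted average: (1/5)·(24/7) + (4/5)·(-3/7) = 12/35.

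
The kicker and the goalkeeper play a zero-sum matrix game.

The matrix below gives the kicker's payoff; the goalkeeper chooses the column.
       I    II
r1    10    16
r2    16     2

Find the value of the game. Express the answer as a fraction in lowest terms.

59/5

Row minima are 10 and 2, so the kicker's maximin is 10; column maxima are 16 and 16, so the goalkeeper's minimax is 16. These differ, so the equilibrium is in mixed strategies.
Let the kicker play r1 with probability p. The goalkeeper is indifferent when 10p + 16(1−p) = 16p + 2(1−p), giving p = 7/10.
Let the goalkeeper play I with probability q. The kicker is indifferent when 10q + 16(1−q) = 16q + 2(1−q), giving q = 7/10.
The value is 10·(7/10) + (16)·(3/10) = 59/5.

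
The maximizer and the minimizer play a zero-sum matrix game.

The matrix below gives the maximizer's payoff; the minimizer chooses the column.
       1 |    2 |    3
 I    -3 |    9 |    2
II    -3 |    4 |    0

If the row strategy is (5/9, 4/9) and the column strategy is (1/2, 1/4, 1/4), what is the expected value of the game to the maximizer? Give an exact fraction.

Against (1/2, 1/4, 1/4), each row's expected payoff is I: 5/4; II: -1/2.
Taking the (5/9, 4/9)-weighted average: (5/9)·(5/4) + (4/9)·(-1/2) = 17/36.

17/36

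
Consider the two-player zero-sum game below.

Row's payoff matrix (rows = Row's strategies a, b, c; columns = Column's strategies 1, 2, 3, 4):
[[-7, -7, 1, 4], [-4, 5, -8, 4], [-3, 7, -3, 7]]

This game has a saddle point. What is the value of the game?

Row minima: -7, -8, -3 → Row's maximin is -3.
Column maxima: -3, 7, 1, 7 → Column's minimax is -3.
They coincide at (c, 1), so the value is -3.

-3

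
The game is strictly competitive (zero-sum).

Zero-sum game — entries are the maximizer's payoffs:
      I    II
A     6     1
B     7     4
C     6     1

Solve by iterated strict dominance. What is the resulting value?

Row A is strictly dominated by row B (7>6, 4>1); eliminate A.
Column I is strictly dominated by II for the minimizer (4<7, 1<6); eliminate I.
Row C is strictly dominated by row B (4>1); eliminate C.
Only (B, II) remains, with payoff 4.

4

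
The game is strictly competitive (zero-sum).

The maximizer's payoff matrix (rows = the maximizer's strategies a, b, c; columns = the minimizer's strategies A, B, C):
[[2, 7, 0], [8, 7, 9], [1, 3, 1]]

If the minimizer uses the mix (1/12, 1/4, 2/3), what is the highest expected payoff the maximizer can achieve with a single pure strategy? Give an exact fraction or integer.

101/12

a: (2)·(1/12) + (7)·(1/4) + (0)·(2/3) = 23/12.
b: (8)·(1/12) + (7)·(1/4) + (9)·(2/3) = 101/12.
c: (1)·(1/12) + (3)·(1/4) + (1)·(2/3) = 3/2.
The best pure response is b with expected payoff 101/12.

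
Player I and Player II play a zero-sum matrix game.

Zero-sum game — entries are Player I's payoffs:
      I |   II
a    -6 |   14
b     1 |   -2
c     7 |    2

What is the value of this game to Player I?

Row b is strictly dominated by row c, so Player I never plays it.
The remaining 2×2 game on (a, c) × (I, II) has no saddle point. Let Player I play a with probability p; indifference gives −6p + 7(1−p) = 14p + 2(1−p), so p = 1/5.
Similarly Player II's optimal q on I is 12/25, and the value is -6·(12/25) + (14)·(13/25) = 22/5.

22/5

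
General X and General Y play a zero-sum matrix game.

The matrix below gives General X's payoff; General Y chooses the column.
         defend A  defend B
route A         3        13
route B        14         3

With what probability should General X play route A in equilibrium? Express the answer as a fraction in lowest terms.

Row minima are 3 and 3, so General X's maximin is 3; column maxima are 14 and 13, so General Y's minimax is 13. These differ, so the equilibrium is in mixed strategies.
Let General X play route A with probability p. General Y is indifferent when 3p + 14(1−p) = 13p + 3(1−p), giving p = 11/21.

11/21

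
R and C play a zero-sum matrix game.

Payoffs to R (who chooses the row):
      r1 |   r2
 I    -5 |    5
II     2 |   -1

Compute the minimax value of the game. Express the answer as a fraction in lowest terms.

Row minima are -5 and -1, so R's maximin is -1; column maxima are 2 and 5, so C's minimax is 2. These differ, so the equilibrium is in mixed strategies.
Let R play I with probability p. C is indifferent when −5p + 2(1−p) = 5p − (1−p), giving p = 3/13.
Let C play r1 with probability q. R is indifferent when −5q + 5(1−q) = 2q − (1−q), giving q = 6/13.
The value is -5·(6/13) + (5)·(7/13) = 5/13.

5/13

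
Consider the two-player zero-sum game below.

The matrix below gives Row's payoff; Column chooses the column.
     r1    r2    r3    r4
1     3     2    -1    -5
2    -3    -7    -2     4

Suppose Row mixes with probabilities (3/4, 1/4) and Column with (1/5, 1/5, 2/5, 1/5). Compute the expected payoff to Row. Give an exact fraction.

-4/5

Against (1/5, 1/5, 2/5, 1/5), each row's expected payoff is 1: -2/5; 2: -2.
Taking the (3/4, 1/4)-weighted average: (3/4)·(-2/5) + (1/4)·(-2) = -4/5.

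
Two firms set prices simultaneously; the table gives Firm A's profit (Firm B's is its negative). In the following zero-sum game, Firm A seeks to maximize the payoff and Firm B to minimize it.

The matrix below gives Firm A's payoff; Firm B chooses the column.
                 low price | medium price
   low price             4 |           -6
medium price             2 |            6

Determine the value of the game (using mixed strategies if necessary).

18/7

Row minima are -6 and 2, so Firm A's maximin is 2; column maxima are 4 and 6, so Firm B's minimax is 4. These differ, so the equilibrium is in mixed strategies.
Let Firm A play low price with probability p. Firm B is indifferent when 4p + 2(1−p) = −6p + 6(1−p), giving p = 2/7.
Let Firm B play low price with probability q. Firm A is indifferent when 4q − 6(1−q) = 2q + 6(1−q), giving q = 6/7.
The value is 4·(6/7) + (-6)·(1/7) = 18/7.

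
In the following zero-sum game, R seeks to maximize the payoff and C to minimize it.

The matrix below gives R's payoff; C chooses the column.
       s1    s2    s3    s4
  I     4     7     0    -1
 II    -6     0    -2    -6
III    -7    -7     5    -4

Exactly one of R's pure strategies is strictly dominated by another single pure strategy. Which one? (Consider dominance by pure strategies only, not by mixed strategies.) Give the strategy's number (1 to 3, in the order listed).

2

Compare II with I: 4 > -6, 7 > 0, 0 > -2, -1 > -6.
So I strictly dominates II for R; II is strictly dominated.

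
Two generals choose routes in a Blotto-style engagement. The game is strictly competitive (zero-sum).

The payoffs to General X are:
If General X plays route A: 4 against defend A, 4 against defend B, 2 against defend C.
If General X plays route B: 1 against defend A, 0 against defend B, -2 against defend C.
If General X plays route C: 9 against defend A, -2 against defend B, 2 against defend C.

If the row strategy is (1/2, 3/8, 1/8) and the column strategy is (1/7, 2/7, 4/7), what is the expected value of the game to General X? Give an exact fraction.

9/7

Against (1/7, 2/7, 4/7), each row's expected payoff is route A: 20/7; route B: -1; route C: 13/7.
Taking the (1/2, 3/8, 1/8)-weighted average: (1/2)·(20/7) + (3/8)·(-1) + (1/8)·(13/7) = 9/7.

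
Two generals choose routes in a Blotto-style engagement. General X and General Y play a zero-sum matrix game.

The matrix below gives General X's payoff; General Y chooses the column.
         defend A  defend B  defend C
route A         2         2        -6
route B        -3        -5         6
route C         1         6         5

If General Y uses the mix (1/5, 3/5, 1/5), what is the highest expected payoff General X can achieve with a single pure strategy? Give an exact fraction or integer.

route A: (2)·(1/5) + (2)·(3/5) + (-6)·(1/5) = 2/5.
route B: (-3)·(1/5) + (-5)·(3/5) + (6)·(1/5) = -12/5.
route C: (1)·(1/5) + (6)·(3/5) + (5)·(1/5) = 24/5.
The best pure response is route C with expected payoff 24/5.

24/5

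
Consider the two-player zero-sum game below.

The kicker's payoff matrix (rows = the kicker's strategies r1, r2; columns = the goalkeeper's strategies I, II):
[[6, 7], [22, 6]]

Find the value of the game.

118/17

Row minima are 6 and 6, so the kicker's maximin is 6; column maxima are 22 and 7, so the goalkeeper's minimax is 7. These differ, so the equilibrium is in mixed strategies.
Let the kicker play r1 with probability p. The goalkeeper is indifferent when 6p + 22(1−p) = 7p + 6(1−p), giving p = 16/17.
Let the goalkeeper play I with probability q. The kicker is indifferent when 6q + 7(1−q) = 22q + 6(1−q), giving q = 1/17.
The value is 6·(1/17) + (7)·(16/17) = 118/17.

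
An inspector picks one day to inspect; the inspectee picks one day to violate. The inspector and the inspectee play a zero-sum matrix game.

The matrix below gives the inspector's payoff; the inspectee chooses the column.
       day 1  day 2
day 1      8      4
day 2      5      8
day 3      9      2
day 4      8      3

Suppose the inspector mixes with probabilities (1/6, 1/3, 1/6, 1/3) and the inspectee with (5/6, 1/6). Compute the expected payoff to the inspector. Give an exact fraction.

27/4

Against (5/6, 1/6), each row's expected payoff is day 1: 22/3; day 2: 11/2; day 3: 47/6; day 4: 43/6.
Taking the (1/6, 1/3, 1/6, 1/3)-weighted average: (1/6)·(22/3) + (1/3)·(11/2) + (1/6)·(47/6) + (1/3)·(43/6) = 27/4.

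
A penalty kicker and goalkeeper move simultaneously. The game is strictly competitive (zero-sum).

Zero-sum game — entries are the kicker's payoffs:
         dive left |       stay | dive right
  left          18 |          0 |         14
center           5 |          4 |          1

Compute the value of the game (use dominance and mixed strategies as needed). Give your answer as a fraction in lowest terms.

56/17

Column dive left is strictly dominated by dive right for the goalkeeper (it gives the kicker more in every row).
The remaining 2×2 game on (left, center) × (stay, dive right) has no saddle point. Let the kicker play left with probability p; indifference gives 4(1−p) = 14p + (1−p), so p = 3/17.
Similarly the goalkeeper's optimal q on stay is 13/17, and the value is 0·(13/17) + (14)·(4/17) = 56/17.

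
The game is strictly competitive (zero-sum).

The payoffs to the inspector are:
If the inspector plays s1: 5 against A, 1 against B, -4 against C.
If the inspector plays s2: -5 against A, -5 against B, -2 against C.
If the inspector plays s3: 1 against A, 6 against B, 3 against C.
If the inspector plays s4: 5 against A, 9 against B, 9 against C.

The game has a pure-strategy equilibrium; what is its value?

Row minima: -4, -5, 1, 5 → the inspector's maximin is 5.
Column maxima: 5, 9, 9 → the inspectee's minimax is 5.
They coincide at (s4, A), so the value is 5.

5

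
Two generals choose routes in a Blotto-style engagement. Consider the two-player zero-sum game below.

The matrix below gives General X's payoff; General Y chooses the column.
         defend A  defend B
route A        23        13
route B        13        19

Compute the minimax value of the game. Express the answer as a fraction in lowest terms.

Row minima are 13 and 13, so General X's maximin is 13; column maxima are 23 and 19, so General Y's minimax is 19. These differ, so the equilibrium is in mixed strategies.
Let General X play route A with probability p. General Y is indifferent when 23p + 13(1−p) = 13p + 19(1−p), giving p = 3/8.
Let General Y play defend A with probability q. General X is indifferent when 23q + 13(1−q) = 13q + 19(1−q), giving q = 3/8.
The value is 23·(3/8) + (13)·(5/8) = 67/4.

67/4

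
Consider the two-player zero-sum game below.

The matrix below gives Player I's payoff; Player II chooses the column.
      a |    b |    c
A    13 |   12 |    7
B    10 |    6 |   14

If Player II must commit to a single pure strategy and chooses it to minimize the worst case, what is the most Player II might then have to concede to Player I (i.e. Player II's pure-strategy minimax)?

12

The worst case (largest entry) in each column is a: 13, b: 12, c: 14.
The best (smallest) of these is 12.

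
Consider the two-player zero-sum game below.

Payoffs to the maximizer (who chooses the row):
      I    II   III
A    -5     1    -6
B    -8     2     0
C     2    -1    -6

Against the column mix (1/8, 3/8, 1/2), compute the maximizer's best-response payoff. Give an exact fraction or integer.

-1/4

A: (-5)·(1/8) + (1)·(3/8) + (-6)·(1/2) = -13/4.
B: (-8)·(1/8) + (2)·(3/8) + (0)·(1/2) = -1/4.
C: (2)·(1/8) + (-1)·(3/8) + (-6)·(1/2) = -25/8.
The best pure response is B with expected payoff -1/4.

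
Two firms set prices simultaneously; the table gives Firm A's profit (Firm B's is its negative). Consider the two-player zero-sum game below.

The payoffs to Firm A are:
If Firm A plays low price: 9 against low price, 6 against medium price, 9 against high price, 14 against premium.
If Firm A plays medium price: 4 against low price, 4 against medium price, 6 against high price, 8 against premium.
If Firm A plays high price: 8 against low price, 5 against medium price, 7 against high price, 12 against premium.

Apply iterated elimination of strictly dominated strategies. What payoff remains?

6

Row medium price is strictly dominated by row low price (9>4, 6>4, 9>6, 14>8); eliminate medium price.
Row high price is strictly dominated by row low price (9>8, 6>5, 9>7, 14>12); eliminate high price.
Column premium is strictly dominated by low price for Firm B (9<14); eliminate premium.
Column high price is strictly dominated by medium price for Firm B (6<9); eliminate high price.
Column low price is strictly dominated by medium price for Firm B (6<9); eliminate low price.
Only (low price, medium price) remains, with payoff 6.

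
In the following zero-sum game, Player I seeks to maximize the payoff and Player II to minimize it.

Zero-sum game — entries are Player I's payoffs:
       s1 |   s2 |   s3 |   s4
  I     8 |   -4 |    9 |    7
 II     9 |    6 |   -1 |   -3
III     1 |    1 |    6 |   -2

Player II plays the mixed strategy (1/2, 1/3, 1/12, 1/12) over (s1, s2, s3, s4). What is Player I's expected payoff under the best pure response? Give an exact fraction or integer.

37/6

I: (8)·(1/2) + (-4)·(1/3) + (9)·(1/12) + (7)·(1/12) = 4.
II: (9)·(1/2) + (6)·(1/3) + (-1)·(1/12) + (-3)·(1/12) = 37/6.
III: (1)·(1/2) + (1)·(1/3) + (6)·(1/12) + (-2)·(1/12) = 7/6.
The best pure response is II with expected payoff 37/6.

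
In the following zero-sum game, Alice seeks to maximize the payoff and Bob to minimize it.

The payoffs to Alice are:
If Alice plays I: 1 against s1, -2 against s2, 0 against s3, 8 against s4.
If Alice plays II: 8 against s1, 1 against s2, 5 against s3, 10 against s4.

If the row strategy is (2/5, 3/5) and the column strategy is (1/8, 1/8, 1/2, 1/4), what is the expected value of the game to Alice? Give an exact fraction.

177/40

Against (1/8, 1/8, 1/2, 1/4), each row's expected payoff is I: 15/8; II: 49/8.
Taking the (2/5, 3/5)-weighted average: (2/5)·(15/8) + (3/5)·(49/8) = 177/40.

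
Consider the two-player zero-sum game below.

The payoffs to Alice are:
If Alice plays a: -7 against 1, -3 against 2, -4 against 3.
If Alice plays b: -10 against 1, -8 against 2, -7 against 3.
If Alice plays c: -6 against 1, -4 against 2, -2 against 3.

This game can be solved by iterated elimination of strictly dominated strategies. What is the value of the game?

Column 2 is strictly dominated by 1 for Bob (-7<-3, -10<-8, -6<-4); eliminate 2.
Column 3 is strictly dominated by 1 for Bob (-7<-4, -10<-7, -6<-2); eliminate 3.
Row a is strictly dominated by row c (-6>-7); eliminate a.
Row b is strictly dominated by row c (-6>-10); eliminate b.
Only (c, 1) remains, with payoff -6.

-6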